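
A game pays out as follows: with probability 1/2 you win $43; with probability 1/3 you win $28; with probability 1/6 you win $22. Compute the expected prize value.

E[payout] = 43·1/2 + 28·1/3 + 22·1/6
 = 43/2 + 28/3 + 11/3
 = 69/2

34.5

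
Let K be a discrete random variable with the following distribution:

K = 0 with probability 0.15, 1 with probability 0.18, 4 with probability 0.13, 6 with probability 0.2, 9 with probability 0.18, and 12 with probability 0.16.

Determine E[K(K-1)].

41.64

E[K(K-1)] = Σ k(k-1)·P(K=k)
 = 0·0.15 + 0·0.18 + 12·0.13 + 30·0.2 + 72·0.18 + 132·0.16
 = 0 + 0 + 1.56 + 6 + 12.96 + 21.12
 = 41.64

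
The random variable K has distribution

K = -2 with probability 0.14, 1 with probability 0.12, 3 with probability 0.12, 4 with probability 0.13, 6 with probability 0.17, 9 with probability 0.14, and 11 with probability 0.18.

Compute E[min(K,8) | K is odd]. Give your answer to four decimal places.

5.4286

P(K is odd) = 0.12 + 0.12 + 0.14 + 0.18 = 0.56.
E[min(K,8) | K is odd] = [1·0.12 + 3·0.12 + 8·0.14 + 8·0.18] / 0.56
 = 3.04 / 0.56
 = 38/7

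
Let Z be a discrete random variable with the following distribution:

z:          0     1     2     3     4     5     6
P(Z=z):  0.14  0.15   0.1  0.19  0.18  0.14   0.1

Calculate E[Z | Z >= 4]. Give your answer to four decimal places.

4.8095

P(Z >= 4) = 0.18 + 0.14 + 0.1 = 0.42.
E[Z | Z >= 4] = [4·0.18 + 5·0.14 + 6·0.1] / 0.42
 = 2.02 / 0.42
 = 101/21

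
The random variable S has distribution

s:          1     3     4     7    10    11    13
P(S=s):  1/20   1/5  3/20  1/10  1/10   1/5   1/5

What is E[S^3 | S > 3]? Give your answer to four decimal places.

P(S > 3) = 3/20 + 1/10 + 1/10 + 1/5 + 1/5 = 3/4.
E[S^3 | S > 3] = [64·3/20 + 343·1/10 + 1000·1/10 + 1331·1/5 + 2197·1/5] / (3/4)
 = 1699/2 / (3/4)
 = 3398/3

1132.6667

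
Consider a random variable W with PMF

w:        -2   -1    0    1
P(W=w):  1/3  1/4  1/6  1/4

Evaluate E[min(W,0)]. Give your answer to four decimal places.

-0.9167

E[min(W,0)] = Σ min(w,0)·P(W=w)
 = (-2)·1/3 + (-1)·1/4 + 0·1/6 + 0·1/4
 = (-2/3) + (-1/4) + 0 + 0
 = -11/12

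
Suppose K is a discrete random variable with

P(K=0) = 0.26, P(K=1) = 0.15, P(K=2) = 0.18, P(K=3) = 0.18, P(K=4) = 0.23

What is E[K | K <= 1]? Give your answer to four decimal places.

0.3659

P(K <= 1) = 0.26 + 0.15 = 0.41.
E[K | K <= 1] = [0·0.26 + 1·0.15] / 0.41
 = 0.15 / 0.41
 = 15/41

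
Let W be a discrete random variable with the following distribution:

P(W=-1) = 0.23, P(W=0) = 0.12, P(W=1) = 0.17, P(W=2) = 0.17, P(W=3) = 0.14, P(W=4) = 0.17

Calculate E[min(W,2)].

0.9

E[min(W,2)] = Σ min(w,2)·P(W=w)
 = (-1)·0.23 + 0·0.12 + 1·0.17 + 2·0.17 + 2·0.14 + 2·0.17
 = (-0.23) + 0 + 0.17 + 0.34 + 0.28 + 0.34
 = 0.9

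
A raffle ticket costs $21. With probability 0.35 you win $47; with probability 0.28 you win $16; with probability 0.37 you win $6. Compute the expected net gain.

E[payout] = 47·0.35 + 16·0.28 + 6·0.37
 = 16.45 + 4.48 + 2.22
 = 23.15
Net = 23.15 - 21 = 2.15

2.15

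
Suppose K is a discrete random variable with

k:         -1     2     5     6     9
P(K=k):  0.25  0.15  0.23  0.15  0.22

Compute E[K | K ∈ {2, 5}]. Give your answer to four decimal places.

P(K ∈ {2, 5}) = 0.15 + 0.23 = 0.38.
E[K | K ∈ {2, 5}] = [2·0.15 + 5·0.23] / 0.38
 = 1.45 / 0.38
 = 145/38

3.8158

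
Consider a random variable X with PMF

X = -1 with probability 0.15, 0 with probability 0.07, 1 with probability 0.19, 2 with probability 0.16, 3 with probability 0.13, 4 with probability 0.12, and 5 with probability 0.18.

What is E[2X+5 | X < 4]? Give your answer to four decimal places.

7.1429

P(X < 4) = 0.15 + 0.07 + 0.19 + 0.16 + 0.13 = 0.7.
E[2X+5 | X < 4] = [3·0.15 + 5·0.07 + 7·0.19 + 9·0.16 + 11·0.13] / 0.7
 = 5 / 0.7
 = 50/7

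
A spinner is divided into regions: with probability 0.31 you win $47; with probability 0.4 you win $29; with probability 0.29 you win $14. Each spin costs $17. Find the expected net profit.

13.23

E[payout] = 47·0.31 + 29·0.4 + 14·0.29
 = 14.57 + 11.6 + 4.06
 = 30.23
Net = 30.23 - 17 = 13.23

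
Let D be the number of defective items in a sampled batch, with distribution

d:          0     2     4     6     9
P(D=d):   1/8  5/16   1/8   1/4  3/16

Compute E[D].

E[D] = Σ d·P(D=d)
 = 0·1/8 + 2·5/16 + 4·1/8 + 6·1/4 + 9·3/16
 = 0 + 5/8 + 1/2 + 3/2 + 27/16
 = 69/16

4.3125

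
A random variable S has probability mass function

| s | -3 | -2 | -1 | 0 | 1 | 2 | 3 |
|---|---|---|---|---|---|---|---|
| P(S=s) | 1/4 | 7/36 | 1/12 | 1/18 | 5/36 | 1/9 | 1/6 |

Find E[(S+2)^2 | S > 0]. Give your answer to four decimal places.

17.2667

P(S > 0) = 5/36 + 1/9 + 1/6 = 5/12.
E[(S+2)^2 | S > 0] = [9·5/36 + 16·1/9 + 25·1/6] / (5/12)
 = 259/36 / (5/12)
 = 259/15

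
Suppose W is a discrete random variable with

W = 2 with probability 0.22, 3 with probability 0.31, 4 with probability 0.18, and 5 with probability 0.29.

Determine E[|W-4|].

E[|W-4|] = Σ |w-4|·P(W=w)
 = 2·0.22 + 1·0.31 + 0·0.18 + 1·0.29
 = 0.44 + 0.31 + 0 + 0.29
 = 1.04

1.04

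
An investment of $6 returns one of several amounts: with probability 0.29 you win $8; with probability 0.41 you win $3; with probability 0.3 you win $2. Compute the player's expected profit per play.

-1.85

E[payout] = 8·0.29 + 3·0.41 + 2·0.3
 = 2.32 + 1.23 + 0.6
 = 4.15
Net = 4.15 - 6 = -1.85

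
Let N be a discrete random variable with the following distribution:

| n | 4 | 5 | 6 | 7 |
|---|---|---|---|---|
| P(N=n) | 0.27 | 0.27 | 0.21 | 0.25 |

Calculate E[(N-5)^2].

1.48

E[(N-5)^2] = Σ (n-5)^2·P(N=n)
 = 1·0.27 + 0·0.27 + 1·0.21 + 4·0.25
 = 0.27 + 0 + 0.21 + 1
 = 1.48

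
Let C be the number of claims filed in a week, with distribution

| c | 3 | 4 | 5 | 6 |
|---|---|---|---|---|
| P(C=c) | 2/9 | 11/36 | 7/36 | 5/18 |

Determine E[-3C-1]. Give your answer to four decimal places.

-14.5833

E[-3C-1] = Σ (-3c-1)·P(C=c)
 = (-10)·2/9 + (-13)·11/36 + (-16)·7/36 + (-19)·5/18
 = (-20/9) + (-143/36) + (-28/9) + (-95/18)
 = -175/12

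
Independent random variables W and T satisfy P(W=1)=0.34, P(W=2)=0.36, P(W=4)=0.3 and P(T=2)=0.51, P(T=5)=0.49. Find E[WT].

7.8422

E[WT] = Σ_w Σ_t wt · P(W=w)P(T=t)
 = 2·0.1734 + 5·0.1666 + 4·0.1836 + 10·0.1764 + 8·0.153 + 20·0.147
 = 0.3468 + 0.833 + 0.7344 + 1.764 + 1.224 + 2.94
 = 7.8422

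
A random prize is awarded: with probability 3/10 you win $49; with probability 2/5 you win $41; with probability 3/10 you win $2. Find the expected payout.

E[payout] = 49·3/10 + 41·2/5 + 2·3/10
 = 147/10 + 82/5 + 3/5
 = 317/10

31.7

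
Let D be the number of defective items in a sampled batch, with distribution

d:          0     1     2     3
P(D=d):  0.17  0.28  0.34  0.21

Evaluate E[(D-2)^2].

1.17

E[(D-2)^2] = Σ (d-2)^2·P(D=d)
 = 4·0.17 + 1·0.28 + 0·0.34 + 1·0.21
 = 0.68 + 0.28 + 0 + 0.21
 = 1.17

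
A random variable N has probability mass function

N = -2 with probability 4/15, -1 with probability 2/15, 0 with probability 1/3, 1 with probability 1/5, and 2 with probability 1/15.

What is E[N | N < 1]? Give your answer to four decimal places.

-0.9091

P(N < 1) = 4/15 + 2/15 + 1/3 = 11/15.
E[N | N < 1] = [(-2)·4/15 + (-1)·2/15 + 0·1/3] / (11/15)
 = -2/3 / (11/15)
 = -10/11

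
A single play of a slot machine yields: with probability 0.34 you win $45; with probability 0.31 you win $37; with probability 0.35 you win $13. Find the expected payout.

31.32

E[payout] = 45·0.34 + 37·0.31 + 13·0.35
 = 15.3 + 11.47 + 4.55
 = 31.32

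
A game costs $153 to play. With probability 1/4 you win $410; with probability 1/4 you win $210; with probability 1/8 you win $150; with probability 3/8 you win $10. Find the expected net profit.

24.5

E[payout] = 410·1/4 + 210·1/4 + 150·1/8 + 10·3/8
 = 205/2 + 105/2 + 75/4 + 15/4
 = 355/2
Net = 355/2 - 153 = 49/2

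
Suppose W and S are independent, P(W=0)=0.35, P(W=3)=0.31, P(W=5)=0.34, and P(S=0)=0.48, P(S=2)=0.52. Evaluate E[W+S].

E[W+S] = Σ_w Σ_s (w+s) · P(W=w)P(S=s)
 = 0·0.168 + 2·0.182 + 3·0.1488 + 5·0.1612 + 5·0.1632 + 7·0.1768
 = 0 + 0.364 + 0.4464 + 0.806 + 0.816 + 1.2376
 = 3.67

3.67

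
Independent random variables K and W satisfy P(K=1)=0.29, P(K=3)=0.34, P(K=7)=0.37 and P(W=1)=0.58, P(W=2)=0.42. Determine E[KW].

E[KW] = Σ_k Σ_w kw · P(K=k)P(W=w)
 = 1·0.1682 + 2·0.1218 + 3·0.1972 + 6·0.1428 + 7·0.2146 + 14·0.1554
 = 0.1682 + 0.2436 + 0.5916 + 0.8568 + 1.5022 + 2.1756
 = 5.538

5.538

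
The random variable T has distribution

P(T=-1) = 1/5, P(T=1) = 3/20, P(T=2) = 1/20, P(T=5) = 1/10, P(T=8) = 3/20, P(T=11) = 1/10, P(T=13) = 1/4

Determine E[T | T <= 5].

1.1

P(T <= 5) = 1/5 + 3/20 + 1/20 + 1/10 = 1/2.
E[T | T <= 5] = [(-1)·1/5 + 1·3/20 + 2·1/20 + 5·1/10] / (1/2)
 = 11/20 / (1/2)
 = 11/10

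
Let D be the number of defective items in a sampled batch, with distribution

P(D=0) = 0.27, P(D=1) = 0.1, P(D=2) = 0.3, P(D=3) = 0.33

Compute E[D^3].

11.41

E[D^3] = Σ d^3·P(D=d)
 = 0·0.27 + 1·0.1 + 8·0.3 + 27·0.33
 = 0 + 0.1 + 2.4 + 8.91
 = 11.41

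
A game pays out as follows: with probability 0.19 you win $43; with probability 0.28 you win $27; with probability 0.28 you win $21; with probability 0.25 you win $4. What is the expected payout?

22.61

E[payout] = 43·0.19 + 27·0.28 + 21·0.28 + 4·0.25
 = 8.17 + 7.56 + 5.88 + 1
 = 22.61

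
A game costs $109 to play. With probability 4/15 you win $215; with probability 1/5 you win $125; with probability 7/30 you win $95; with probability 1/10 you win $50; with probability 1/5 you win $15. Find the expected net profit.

3.5

E[payout] = 215·4/15 + 125·1/5 + 95·7/30 + 50·1/10 + 15·1/5
 = 172/3 + 25 + 133/6 + 5 + 3
 = 225/2
Net = 225/2 - 109 = 7/2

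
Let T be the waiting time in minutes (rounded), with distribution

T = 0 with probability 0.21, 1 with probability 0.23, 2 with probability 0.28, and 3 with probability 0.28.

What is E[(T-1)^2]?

E[(T-1)^2] = Σ (t-1)^2·P(T=t)
 = 1·0.21 + 0·0.23 + 1·0.28 + 4·0.28
 = 0.21 + 0 + 0.28 + 1.12
 = 1.61

1.61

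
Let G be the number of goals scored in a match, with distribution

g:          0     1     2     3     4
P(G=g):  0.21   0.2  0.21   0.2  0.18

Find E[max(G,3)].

3.18

E[max(G,3)] = Σ max(g,3)·P(G=g)
 = 3·0.21 + 3·0.2 + 3·0.21 + 3·0.2 + 4·0.18
 = 0.63 + 0.6 + 0.63 + 0.6 + 0.72
 = 3.18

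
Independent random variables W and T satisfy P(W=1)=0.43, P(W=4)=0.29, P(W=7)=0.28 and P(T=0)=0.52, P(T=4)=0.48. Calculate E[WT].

6.816

E[WT] = Σ_w Σ_t wt · P(W=w)P(T=t)
 = 0·0.2236 + 4·0.2064 + 0·0.1508 + 16·0.1392 + 0·0.1456 + 28·0.1344
 = 0 + 0.8256 + 0 + 2.2272 + 0 + 3.7632
 = 6.816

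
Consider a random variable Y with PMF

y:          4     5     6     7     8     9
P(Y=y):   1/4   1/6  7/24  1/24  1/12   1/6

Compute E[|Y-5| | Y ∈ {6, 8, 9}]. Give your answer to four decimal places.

2.2308

P(Y ∈ {6, 8, 9}) = 7/24 + 1/12 + 1/6 = 13/24.
E[|Y-5| | Y ∈ {6, 8, 9}] = [1·7/24 + 3·1/12 + 4·1/6] / (13/24)
 = 29/24 / (13/24)
 = 29/13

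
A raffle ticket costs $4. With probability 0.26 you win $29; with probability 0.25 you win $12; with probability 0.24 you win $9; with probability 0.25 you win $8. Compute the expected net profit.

10.7

E[payout] = 29·0.26 + 12·0.25 + 9·0.24 + 8·0.25
 = 7.54 + 3 + 2.16 + 2
 = 14.7
Net = 14.7 - 4 = 10.7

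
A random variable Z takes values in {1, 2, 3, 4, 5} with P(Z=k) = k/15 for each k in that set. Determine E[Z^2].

E[Z^2] = Σ z^2·P(Z=z)
 = 1·1/15 + 4·2/15 + 9·1/5 + 16·4/15 + 25·1/3
 = 1/15 + 8/15 + 9/5 + 64/15 + 25/3
 = 15

15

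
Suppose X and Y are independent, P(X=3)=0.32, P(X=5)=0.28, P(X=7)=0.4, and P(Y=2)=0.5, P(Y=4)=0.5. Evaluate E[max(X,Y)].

E[max(X,Y)] = Σ_x Σ_y max(x,y) · P(X=x)P(Y=y)
 = 3·0.16 + 4·0.16 + 5·0.14 + 5·0.14 + 7·0.2 + 7·0.2
 = 0.48 + 0.64 + 0.7 + 0.7 + 1.4 + 1.4
 = 5.32

5.32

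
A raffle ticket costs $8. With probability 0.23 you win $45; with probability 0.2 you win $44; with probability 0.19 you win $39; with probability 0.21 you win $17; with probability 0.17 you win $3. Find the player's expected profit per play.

22.64

E[payout] = 45·0.23 + 44·0.2 + 39·0.19 + 17·0.21 + 3·0.17
 = 10.35 + 8.8 + 7.41 + 3.57 + 0.51
 = 30.64
Net = 30.64 - 8 = 22.64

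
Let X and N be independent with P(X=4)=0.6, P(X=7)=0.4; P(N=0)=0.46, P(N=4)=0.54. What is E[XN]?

11.232

E[XN] = Σ_x Σ_n xn · P(X=x)P(N=n)
 = 0·0.276 + 16·0.324 + 0·0.184 + 28·0.216
 = 0 + 5.184 + 0 + 6.048
 = 11.232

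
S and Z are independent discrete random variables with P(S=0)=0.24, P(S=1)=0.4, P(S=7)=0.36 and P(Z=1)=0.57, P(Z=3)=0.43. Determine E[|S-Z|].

2.6408

E[|S-Z|] = Σ_s Σ_z |s-z| · P(S=s)P(Z=z)
 = 1·0.1368 + 3·0.1032 + 0·0.228 + 2·0.172 + 6·0.2052 + 4·0.1548
 = 0.1368 + 0.3096 + 0 + 0.344 + 1.2312 + 0.6192
 = 2.6408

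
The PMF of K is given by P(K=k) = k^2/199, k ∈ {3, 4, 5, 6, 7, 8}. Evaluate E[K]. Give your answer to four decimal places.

E[K] = Σ k·P(K=k)
 = 3·9/199 + 4·16/199 + 5·25/199 + 6·36/199 + 7·49/199 + 8·64/199
 = 27/199 + 64/199 + 125/199 + 216/199 + 343/199 + 512/199
 = 1287/199

6.4673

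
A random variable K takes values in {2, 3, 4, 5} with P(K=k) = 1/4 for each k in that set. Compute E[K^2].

E[K^2] = Σ k^2·P(K=k)
 = 4·1/4 + 9·1/4 + 16·1/4 + 25·1/4
 = 1 + 9/4 + 4 + 25/4
 = 27/2

13.5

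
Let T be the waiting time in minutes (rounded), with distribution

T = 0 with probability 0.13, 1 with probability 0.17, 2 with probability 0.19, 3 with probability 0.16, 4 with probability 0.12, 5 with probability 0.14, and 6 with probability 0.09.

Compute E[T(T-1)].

8.28

E[T(T-1)] = Σ t(t-1)·P(T=t)
 = 0·0.13 + 0·0.17 + 2·0.19 + 6·0.16 + 12·0.12 + 20·0.14 + 30·0.09
 = 0 + 0 + 0.38 + 0.96 + 1.44 + 2.8 + 2.7
 = 8.28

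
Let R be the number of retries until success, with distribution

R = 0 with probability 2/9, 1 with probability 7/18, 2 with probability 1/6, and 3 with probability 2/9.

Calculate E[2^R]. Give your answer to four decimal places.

E[2^R] = Σ 2^r·P(R=r)
 = 1·2/9 + 2·7/18 + 4·1/6 + 8·2/9
 = 2/9 + 7/9 + 2/3 + 16/9
 = 31/9

3.4444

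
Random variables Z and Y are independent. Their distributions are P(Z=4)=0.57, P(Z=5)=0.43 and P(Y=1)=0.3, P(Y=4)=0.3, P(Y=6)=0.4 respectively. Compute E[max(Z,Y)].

E[max(Z,Y)] = Σ_z Σ_y max(z,y) · P(Z=z)P(Y=y)
 = 4·0.171 + 4·0.171 + 6·0.228 + 5·0.129 + 5·0.129 + 6·0.172
 = 0.684 + 0.684 + 1.368 + 0.645 + 0.645 + 1.032
 = 5.058

5.058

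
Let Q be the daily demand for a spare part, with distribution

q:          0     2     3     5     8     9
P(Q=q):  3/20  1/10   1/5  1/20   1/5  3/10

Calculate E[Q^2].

E[Q^2] = Σ q^2·P(Q=q)
 = 0·3/20 + 4·1/10 + 9·1/5 + 25·1/20 + 64·1/5 + 81·3/10
 = 0 + 2/5 + 9/5 + 5/4 + 64/5 + 243/10
 = 811/20

40.55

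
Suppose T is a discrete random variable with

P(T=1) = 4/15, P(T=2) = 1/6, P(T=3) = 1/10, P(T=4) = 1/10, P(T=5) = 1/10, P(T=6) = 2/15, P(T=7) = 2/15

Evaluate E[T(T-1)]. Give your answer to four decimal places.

E[T(T-1)] = Σ t(t-1)·P(T=t)
 = 0·4/15 + 2·1/6 + 6·1/10 + 12·1/10 + 20·1/10 + 30·2/15 + 42·2/15
 = 0 + 1/3 + 3/5 + 6/5 + 2 + 4 + 28/5
 = 206/15

13.7333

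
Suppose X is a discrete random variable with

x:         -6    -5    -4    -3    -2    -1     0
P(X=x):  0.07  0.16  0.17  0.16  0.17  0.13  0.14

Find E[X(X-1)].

E[X(X-1)] = Σ x(x-1)·P(X=x)
 = 42·0.07 + 30·0.16 + 20·0.17 + 12·0.16 + 6·0.17 + 2·0.13 + 0·0.14
 = 2.94 + 4.8 + 3.4 + 1.92 + 1.02 + 0.26 + 0
 = 14.34

14.34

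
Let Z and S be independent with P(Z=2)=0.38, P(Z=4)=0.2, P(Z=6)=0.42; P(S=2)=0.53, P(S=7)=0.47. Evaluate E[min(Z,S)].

2.9776

E[min(Z,S)] = Σ_z Σ_s min(z,s) · P(Z=z)P(S=s)
 = 2·0.2014 + 2·0.1786 + 2·0.106 + 4·0.094 + 2·0.2226 + 6·0.1974
 = 0.4028 + 0.3572 + 0.212 + 0.376 + 0.4452 + 1.1844
 = 2.9776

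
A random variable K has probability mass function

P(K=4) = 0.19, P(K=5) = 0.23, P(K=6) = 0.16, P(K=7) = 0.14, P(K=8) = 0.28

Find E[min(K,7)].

5.81

E[min(K,7)] = Σ min(k,7)·P(K=k)
 = 4·0.19 + 5·0.23 + 6·0.16 + 7·0.14 + 7·0.28
 = 0.76 + 1.15 + 0.96 + 0.98 + 1.96
 = 5.81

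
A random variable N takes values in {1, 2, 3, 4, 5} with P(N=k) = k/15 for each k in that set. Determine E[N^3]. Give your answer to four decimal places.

65.2667

E[N^3] = Σ n^3·P(N=n)
 = 1·1/15 + 8·2/15 + 27·1/5 + 64·4/15 + 125·1/3
 = 1/15 + 16/15 + 27/5 + 256/15 + 125/3
 = 979/15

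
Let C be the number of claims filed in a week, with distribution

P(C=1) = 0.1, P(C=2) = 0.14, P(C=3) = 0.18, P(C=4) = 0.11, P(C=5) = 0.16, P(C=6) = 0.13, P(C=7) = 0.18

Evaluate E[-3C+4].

-8.6

E[-3C+4] = Σ (-3c+4)·P(C=c)
 = 1·0.1 + (-2)·0.14 + (-5)·0.18 + (-8)·0.11 + (-11)·0.16 + (-14)·0.13 + (-17)·0.18
 = 0.1 + (-0.28) + (-0.9) + (-0.88) + (-1.76) + (-1.82) + (-3.06)
 = -8.6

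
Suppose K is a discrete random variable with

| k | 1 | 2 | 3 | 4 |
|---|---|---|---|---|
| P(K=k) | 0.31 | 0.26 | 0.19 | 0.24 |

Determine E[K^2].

6.9

E[K^2] = Σ k^2·P(K=k)
 = 1·0.31 + 4·0.26 + 9·0.19 + 16·0.24
 = 0.31 + 1.04 + 1.71 + 3.84
 = 6.9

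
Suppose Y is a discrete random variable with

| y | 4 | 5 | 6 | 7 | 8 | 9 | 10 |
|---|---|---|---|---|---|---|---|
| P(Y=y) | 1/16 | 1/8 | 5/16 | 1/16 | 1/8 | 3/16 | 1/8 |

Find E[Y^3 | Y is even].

416.8

P(Y is even) = 1/16 + 5/16 + 1/8 + 1/8 = 5/8.
E[Y^3 | Y is even] = [64·1/16 + 216·5/16 + 512·1/8 + 1000·1/8] / (5/8)
 = 521/2 / (5/8)
 = 2084/5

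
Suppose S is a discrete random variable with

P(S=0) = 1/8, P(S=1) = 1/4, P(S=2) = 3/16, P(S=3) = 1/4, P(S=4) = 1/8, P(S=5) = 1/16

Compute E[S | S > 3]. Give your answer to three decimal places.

4.333

P(S > 3) = 1/8 + 1/16 = 3/16.
E[S | S > 3] = [4·1/8 + 5·1/16] / (3/16)
 = 13/16 / (3/16)
 = 13/3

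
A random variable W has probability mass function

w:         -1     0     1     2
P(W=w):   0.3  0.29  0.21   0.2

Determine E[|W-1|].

E[|W-1|] = Σ |w-1|·P(W=w)
 = 2·0.3 + 1·0.29 + 0·0.21 + 1·0.2
 = 0.6 + 0.29 + 0 + 0.2
 = 1.09

1.09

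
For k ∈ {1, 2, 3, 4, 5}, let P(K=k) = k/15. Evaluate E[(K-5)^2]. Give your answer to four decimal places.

E[(K-5)^2] = Σ (k-5)^2·P(K=k)
 = 16·1/15 + 9·2/15 + 4·1/5 + 1·4/15 + 0·1/3
 = 16/15 + 6/5 + 4/5 + 4/15 + 0
 = 10/3

3.3333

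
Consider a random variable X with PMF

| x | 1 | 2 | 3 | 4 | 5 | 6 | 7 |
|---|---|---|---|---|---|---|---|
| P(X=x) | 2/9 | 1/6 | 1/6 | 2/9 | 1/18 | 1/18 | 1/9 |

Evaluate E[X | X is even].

3.5

P(X is even) = 1/6 + 2/9 + 1/18 = 4/9.
E[X | X is even] = [2·1/6 + 4·2/9 + 6·1/18] / (4/9)
 = 14/9 / (4/9)
 = 7/2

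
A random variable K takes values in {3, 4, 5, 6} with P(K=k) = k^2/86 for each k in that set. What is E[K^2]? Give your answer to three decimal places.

26.256

E[K^2] = Σ k^2·P(K=k)
 = 9·9/86 + 16·8/43 + 25·25/86 + 36·18/43
 = 81/86 + 128/43 + 625/86 + 648/43
 = 1129/43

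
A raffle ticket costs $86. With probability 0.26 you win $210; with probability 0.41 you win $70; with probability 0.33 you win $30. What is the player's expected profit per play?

E[payout] = 210·0.26 + 70·0.41 + 30·0.33
 = 54.6 + 28.7 + 9.9
 = 93.2
Net = 93.2 - 86 = 7.2

7.2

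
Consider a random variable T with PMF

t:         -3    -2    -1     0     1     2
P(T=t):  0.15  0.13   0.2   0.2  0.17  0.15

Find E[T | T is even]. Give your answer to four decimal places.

P(T is even) = 0.13 + 0.2 + 0.15 = 0.48.
E[T | T is even] = [(-2)·0.13 + 0·0.2 + 2·0.15] / 0.48
 = 0.04 / 0.48
 = 1/12

0.0833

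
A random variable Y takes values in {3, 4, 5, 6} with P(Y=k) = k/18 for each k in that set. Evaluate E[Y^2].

E[Y^2] = Σ y^2·P(Y=y)
 = 9·1/6 + 16·2/9 + 25·5/18 + 36·1/3
 = 3/2 + 32/9 + 125/18 + 12
 = 24

24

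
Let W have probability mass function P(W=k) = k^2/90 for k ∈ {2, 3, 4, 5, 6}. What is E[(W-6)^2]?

2.6

E[(W-6)^2] = Σ (w-6)^2·P(W=w)
 = 16·2/45 + 9·1/10 + 4·8/45 + 1·5/18 + 0·2/5
 = 32/45 + 9/10 + 32/45 + 5/18 + 0
 = 13/5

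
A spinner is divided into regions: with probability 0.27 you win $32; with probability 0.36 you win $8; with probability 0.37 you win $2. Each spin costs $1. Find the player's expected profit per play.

11.26

E[payout] = 32·0.27 + 8·0.36 + 2·0.37
 = 8.64 + 2.88 + 0.74
 = 12.26
Net = 12.26 - 1 = 11.26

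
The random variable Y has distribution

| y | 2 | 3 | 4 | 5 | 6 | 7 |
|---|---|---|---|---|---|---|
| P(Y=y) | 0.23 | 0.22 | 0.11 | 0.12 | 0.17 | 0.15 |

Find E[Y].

4.23

E[Y] = Σ y·P(Y=y)
 = 2·0.23 + 3·0.22 + 4·0.11 + 5·0.12 + 6·0.17 + 7·0.15
 = 0.46 + 0.66 + 0.44 + 0.6 + 1.02 + 1.05
 = 4.23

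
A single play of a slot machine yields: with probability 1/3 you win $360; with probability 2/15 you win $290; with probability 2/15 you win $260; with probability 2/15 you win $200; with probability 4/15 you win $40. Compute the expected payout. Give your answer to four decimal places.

230.6667

E[payout] = 360·1/3 + 290·2/15 + 260·2/15 + 200·2/15 + 40·4/15
 = 120 + 116/3 + 104/3 + 80/3 + 32/3
 = 692/3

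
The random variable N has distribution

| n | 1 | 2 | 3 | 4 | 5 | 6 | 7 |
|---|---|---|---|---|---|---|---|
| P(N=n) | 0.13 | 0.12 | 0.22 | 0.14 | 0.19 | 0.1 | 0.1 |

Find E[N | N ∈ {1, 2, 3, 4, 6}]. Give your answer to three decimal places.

P(N ∈ {1, 2, 3, 4, 6}) = 0.13 + 0.12 + 0.22 + 0.14 + 0.1 = 0.71.
E[N | N ∈ {1, 2, 3, 4, 6}] = [1·0.13 + 2·0.12 + 3·0.22 + 4·0.14 + 6·0.1] / 0.71
 = 2.19 / 0.71
 = 219/71

3.085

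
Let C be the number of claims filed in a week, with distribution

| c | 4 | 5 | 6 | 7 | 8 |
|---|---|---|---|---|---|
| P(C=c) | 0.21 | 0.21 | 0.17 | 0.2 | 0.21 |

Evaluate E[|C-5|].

E[|C-5|] = Σ |c-5|·P(C=c)
 = 1·0.21 + 0·0.21 + 1·0.17 + 2·0.2 + 3·0.21
 = 0.21 + 0 + 0.17 + 0.4 + 0.63
 = 1.41

1.41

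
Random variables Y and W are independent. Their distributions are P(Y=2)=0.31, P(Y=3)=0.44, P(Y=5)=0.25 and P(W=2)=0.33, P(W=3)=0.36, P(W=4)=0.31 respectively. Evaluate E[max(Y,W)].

E[max(Y,W)] = Σ_y Σ_w max(y,w) · P(Y=y)P(W=w)
 = 2·0.1023 + 3·0.1116 + 4·0.0961 + 3·0.1452 + 3·0.1584 + 4·0.1364 + 5·0.0825 + 5·0.09 + 5·0.0775
 = 0.2046 + 0.3348 + 0.3844 + 0.4356 + 0.4752 + 0.5456 + 0.4125 + 0.45 + 0.3875
 = 3.6302

3.6302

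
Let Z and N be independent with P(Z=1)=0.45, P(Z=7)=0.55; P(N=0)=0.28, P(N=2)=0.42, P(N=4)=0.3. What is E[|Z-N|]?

E[|Z-N|] = Σ_z Σ_n |z-n| · P(Z=z)P(N=n)
 = 1·0.126 + 1·0.189 + 3·0.135 + 7·0.154 + 5·0.231 + 3·0.165
 = 0.126 + 0.189 + 0.405 + 1.078 + 1.155 + 0.495
 = 3.448

3.448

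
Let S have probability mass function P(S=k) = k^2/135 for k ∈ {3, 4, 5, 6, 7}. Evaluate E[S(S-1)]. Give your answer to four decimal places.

E[S(S-1)] = Σ s(s-1)·P(S=s)
 = 6·1/15 + 12·16/135 + 20·5/27 + 30·4/15 + 42·49/135
 = 2/5 + 64/45 + 100/27 + 8 + 686/45
 = 3884/135

28.7704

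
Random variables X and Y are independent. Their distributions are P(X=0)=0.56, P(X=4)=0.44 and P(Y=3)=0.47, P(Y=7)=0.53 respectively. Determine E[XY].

E[XY] = Σ_x Σ_y xy · P(X=x)P(Y=y)
 = 0·0.2632 + 0·0.2968 + 12·0.2068 + 28·0.2332
 = 0 + 0 + 2.4816 + 6.5296
 = 9.0112

9.0112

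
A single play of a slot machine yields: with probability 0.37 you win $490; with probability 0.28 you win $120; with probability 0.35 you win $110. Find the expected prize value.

253.4

E[payout] = 490·0.37 + 120·0.28 + 110·0.35
 = 181.3 + 33.6 + 38.5
 = 253.4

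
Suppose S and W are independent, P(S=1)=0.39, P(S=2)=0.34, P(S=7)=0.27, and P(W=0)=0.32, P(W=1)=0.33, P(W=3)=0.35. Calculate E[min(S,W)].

E[min(S,W)] = Σ_s Σ_w min(s,w) · P(S=s)P(W=w)
 = 0·0.1248 + 1·0.1287 + 1·0.1365 + 0·0.1088 + 1·0.1122 + 2·0.119 + 0·0.0864 + 1·0.0891 + 3·0.0945
 = 0 + 0.1287 + 0.1365 + 0 + 0.1122 + 0.238 + 0 + 0.0891 + 0.2835
 = 0.988

0.988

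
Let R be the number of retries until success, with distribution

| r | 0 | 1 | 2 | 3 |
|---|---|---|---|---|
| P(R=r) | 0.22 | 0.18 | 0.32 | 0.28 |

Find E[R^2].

E[R^2] = Σ r^2·P(R=r)
 = 0·0.22 + 1·0.18 + 4·0.32 + 9·0.28
 = 0 + 0.18 + 1.28 + 2.52
 = 3.98

3.98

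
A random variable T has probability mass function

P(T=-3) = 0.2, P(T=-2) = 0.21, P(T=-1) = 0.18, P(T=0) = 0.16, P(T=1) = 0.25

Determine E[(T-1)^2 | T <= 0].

P(T <= 0) = 0.2 + 0.21 + 0.18 + 0.16 = 0.75.
E[(T-1)^2 | T <= 0] = [16·0.2 + 9·0.21 + 4·0.18 + 1·0.16] / 0.75
 = 5.97 / 0.75
 = 199/25

7.96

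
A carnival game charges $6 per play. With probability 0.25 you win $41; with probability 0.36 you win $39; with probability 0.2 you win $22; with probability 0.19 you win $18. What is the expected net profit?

26.11

E[payout] = 41·0.25 + 39·0.36 + 22·0.2 + 18·0.19
 = 10.25 + 14.04 + 4.4 + 3.42
 = 32.11
Net = 32.11 - 6 = 26.11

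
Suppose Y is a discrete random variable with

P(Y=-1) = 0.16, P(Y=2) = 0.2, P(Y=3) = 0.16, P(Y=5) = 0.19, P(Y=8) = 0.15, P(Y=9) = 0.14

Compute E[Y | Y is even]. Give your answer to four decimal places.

P(Y is even) = 0.2 + 0.15 = 0.35.
E[Y | Y is even] = [2·0.2 + 8·0.15] / 0.35
 = 1.6 / 0.35
 = 32/7

4.5714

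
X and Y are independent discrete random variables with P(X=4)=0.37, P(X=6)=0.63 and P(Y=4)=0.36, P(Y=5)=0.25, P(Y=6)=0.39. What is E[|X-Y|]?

E[|X-Y|] = Σ_x Σ_y |x-y| · P(X=x)P(Y=y)
 = 0·0.1332 + 1·0.0925 + 2·0.1443 + 2·0.2268 + 1·0.1575 + 0·0.2457
 = 0 + 0.0925 + 0.2886 + 0.4536 + 0.1575 + 0
 = 0.9922

0.9922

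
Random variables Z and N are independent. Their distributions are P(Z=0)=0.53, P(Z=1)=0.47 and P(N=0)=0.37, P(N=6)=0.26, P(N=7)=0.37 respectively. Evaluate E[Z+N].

E[Z+N] = Σ_z Σ_n (z+n) · P(Z=z)P(N=n)
 = 0·0.1961 + 6·0.1378 + 7·0.1961 + 1·0.1739 + 7·0.1222 + 8·0.1739
 = 0 + 0.8268 + 1.3727 + 0.1739 + 0.8554 + 1.3912
 = 4.62

4.62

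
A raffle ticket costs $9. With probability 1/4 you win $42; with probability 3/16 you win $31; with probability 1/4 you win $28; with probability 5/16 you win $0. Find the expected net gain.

14.3125

E[payout] = 42·1/4 + 31·3/16 + 28·1/4 + 0·5/16
 = 21/2 + 93/16 + 7 + 0
 = 373/16
Net = 373/16 - 9 = 229/16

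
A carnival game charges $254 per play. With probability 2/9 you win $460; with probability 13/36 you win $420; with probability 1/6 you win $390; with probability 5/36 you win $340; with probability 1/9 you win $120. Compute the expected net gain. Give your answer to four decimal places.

125.4444

E[payout] = 460·2/9 + 420·13/36 + 390·1/6 + 340·5/36 + 120·1/9
 = 920/9 + 455/3 + 65 + 425/9 + 40/3
 = 3415/9
Net = 3415/9 - 254 = 1129/9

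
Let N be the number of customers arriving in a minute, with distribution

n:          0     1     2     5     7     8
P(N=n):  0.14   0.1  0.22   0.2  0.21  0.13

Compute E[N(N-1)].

20.54

E[N(N-1)] = Σ n(n-1)·P(N=n)
 = 0·0.14 + 0·0.1 + 2·0.22 + 20·0.2 + 42·0.21 + 56·0.13
 = 0 + 0 + 0.44 + 4 + 8.82 + 7.28
 = 20.54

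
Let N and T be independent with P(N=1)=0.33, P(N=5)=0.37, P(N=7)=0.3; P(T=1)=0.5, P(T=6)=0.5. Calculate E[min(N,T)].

2.49

E[min(N,T)] = Σ_n Σ_t min(n,t) · P(N=n)P(T=t)
 = 1·0.165 + 1·0.165 + 1·0.185 + 5·0.185 + 1·0.15 + 6·0.15
 = 0.165 + 0.165 + 0.185 + 0.925 + 0.15 + 0.9
 = 2.49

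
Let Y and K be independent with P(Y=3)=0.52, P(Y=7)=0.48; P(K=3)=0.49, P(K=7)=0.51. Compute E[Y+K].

E[Y+K] = Σ_y Σ_k (y+k) · P(Y=y)P(K=k)
 = 6·0.2548 + 10·0.2652 + 10·0.2352 + 14·0.2448
 = 1.5288 + 2.652 + 2.352 + 3.4272
 = 9.96

9.96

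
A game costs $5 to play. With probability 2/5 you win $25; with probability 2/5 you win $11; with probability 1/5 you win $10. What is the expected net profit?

11.4

E[payout] = 25·2/5 + 11·2/5 + 10·1/5
 = 10 + 22/5 + 2
 = 82/5
Net = 82/5 - 5 = 57/5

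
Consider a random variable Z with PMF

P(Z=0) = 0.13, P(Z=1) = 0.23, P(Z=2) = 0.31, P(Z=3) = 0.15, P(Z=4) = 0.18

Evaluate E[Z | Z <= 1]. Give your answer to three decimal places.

P(Z <= 1) = 0.13 + 0.23 = 0.36.
E[Z | Z <= 1] = [0·0.13 + 1·0.23] / 0.36
 = 0.23 / 0.36
 = 23/36

0.639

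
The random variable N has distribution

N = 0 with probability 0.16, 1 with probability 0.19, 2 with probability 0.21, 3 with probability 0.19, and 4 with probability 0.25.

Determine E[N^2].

E[N^2] = Σ n^2·P(N=n)
 = 0·0.16 + 1·0.19 + 4·0.21 + 9·0.19 + 16·0.25
 = 0 + 0.19 + 0.84 + 1.71 + 4
 = 6.74

6.74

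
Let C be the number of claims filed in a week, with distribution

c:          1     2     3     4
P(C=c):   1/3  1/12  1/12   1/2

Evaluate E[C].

E[C] = Σ c·P(C=c)
 = 1·1/3 + 2·1/12 + 3·1/12 + 4·1/2
 = 1/3 + 1/6 + 1/4 + 2
 = 11/4

2.75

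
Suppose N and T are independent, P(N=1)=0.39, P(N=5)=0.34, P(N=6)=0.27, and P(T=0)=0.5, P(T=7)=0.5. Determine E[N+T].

E[N+T] = Σ_n Σ_t (n+t) · P(N=n)P(T=t)
 = 1·0.195 + 8·0.195 + 5·0.17 + 12·0.17 + 6·0.135 + 13·0.135
 = 0.195 + 1.56 + 0.85 + 2.04 + 0.81 + 1.755
 = 7.21

7.21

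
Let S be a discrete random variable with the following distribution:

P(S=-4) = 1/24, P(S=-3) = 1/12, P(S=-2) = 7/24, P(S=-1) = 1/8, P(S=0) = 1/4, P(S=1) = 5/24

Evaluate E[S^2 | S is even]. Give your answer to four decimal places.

3.1429

P(S is even) = 1/24 + 7/24 + 1/4 = 7/12.
E[S^2 | S is even] = [16·1/24 + 4·7/24 + 0·1/4] / (7/12)
 = 11/6 / (7/12)
 = 22/7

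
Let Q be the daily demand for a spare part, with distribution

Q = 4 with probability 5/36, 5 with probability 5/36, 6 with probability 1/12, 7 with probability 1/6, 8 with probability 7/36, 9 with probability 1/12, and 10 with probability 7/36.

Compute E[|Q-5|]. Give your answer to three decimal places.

2.444

E[|Q-5|] = Σ |q-5|·P(Q=q)
 = 1·5/36 + 0·5/36 + 1·1/12 + 2·1/6 + 3·7/36 + 4·1/12 + 5·7/36
 = 5/36 + 0 + 1/12 + 1/3 + 7/12 + 1/3 + 35/36
 = 22/9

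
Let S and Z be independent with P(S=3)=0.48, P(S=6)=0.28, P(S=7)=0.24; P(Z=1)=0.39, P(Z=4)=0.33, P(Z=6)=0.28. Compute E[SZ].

16.272

E[SZ] = Σ_s Σ_z sz · P(S=s)P(Z=z)
 = 3·0.1872 + 12·0.1584 + 18·0.1344 + 6·0.1092 + 24·0.0924 + 36·0.0784 + 7·0.0936 + 28·0.0792 + 42·0.0672
 = 0.5616 + 1.9008 + 2.4192 + 0.6552 + 2.2176 + 2.8224 + 0.6552 + 2.2176 + 2.8224
 = 16.272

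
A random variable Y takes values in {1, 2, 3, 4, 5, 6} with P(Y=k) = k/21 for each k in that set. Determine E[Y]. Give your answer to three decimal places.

4.333

E[Y] = Σ y·P(Y=y)
 = 1·1/21 + 2·2/21 + 3·1/7 + 4·4/21 + 5·5/21 + 6·2/7
 = 1/21 + 4/21 + 3/7 + 16/21 + 25/21 + 12/7
 = 13/3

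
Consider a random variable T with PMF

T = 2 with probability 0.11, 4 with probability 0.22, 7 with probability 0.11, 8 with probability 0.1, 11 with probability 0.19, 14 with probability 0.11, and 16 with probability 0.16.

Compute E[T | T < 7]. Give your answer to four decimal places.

3.3333

P(T < 7) = 0.11 + 0.22 = 0.33.
E[T | T < 7] = [2·0.11 + 4·0.22] / 0.33
 = 1.1 / 0.33
 = 10/3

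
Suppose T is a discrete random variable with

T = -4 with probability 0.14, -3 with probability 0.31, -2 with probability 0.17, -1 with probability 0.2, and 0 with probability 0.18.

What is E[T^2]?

E[T^2] = Σ t^2·P(T=t)
 = 16·0.14 + 9·0.31 + 4·0.17 + 1·0.2 + 0·0.18
 = 2.24 + 2.79 + 0.68 + 0.2 + 0
 = 5.91

5.91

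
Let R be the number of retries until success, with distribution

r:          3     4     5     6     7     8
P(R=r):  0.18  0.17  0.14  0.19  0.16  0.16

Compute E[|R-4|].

E[|R-4|] = Σ |r-4|·P(R=r)
 = 1·0.18 + 0·0.17 + 1·0.14 + 2·0.19 + 3·0.16 + 4·0.16
 = 0.18 + 0 + 0.14 + 0.38 + 0.48 + 0.64
 = 1.82

1.82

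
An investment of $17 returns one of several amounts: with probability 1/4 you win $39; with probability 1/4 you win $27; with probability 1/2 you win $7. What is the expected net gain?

3

E[payout] = 39·1/4 + 27·1/4 + 7·1/2
 = 39/4 + 27/4 + 7/2
 = 20
Net = 20 - 17 = 3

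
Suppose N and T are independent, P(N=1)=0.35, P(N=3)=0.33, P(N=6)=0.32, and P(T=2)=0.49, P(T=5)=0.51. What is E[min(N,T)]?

2.3079

E[min(N,T)] = Σ_n Σ_t min(n,t) · P(N=n)P(T=t)
 = 1·0.1715 + 1·0.1785 + 2·0.1617 + 3·0.1683 + 2·0.1568 + 5·0.1632
 = 0.1715 + 0.1785 + 0.3234 + 0.5049 + 0.3136 + 0.816
 = 2.3079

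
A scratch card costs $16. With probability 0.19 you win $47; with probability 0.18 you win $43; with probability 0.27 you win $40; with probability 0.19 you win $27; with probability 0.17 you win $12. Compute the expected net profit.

18.64

E[payout] = 47·0.19 + 43·0.18 + 40·0.27 + 27·0.19 + 12·0.17
 = 8.93 + 7.74 + 10.8 + 5.13 + 2.04
 = 34.64
Net = 34.64 - 16 = 18.64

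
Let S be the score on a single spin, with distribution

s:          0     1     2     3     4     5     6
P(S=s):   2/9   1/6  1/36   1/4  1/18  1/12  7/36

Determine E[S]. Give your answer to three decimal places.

2.778

E[S] = Σ s·P(S=s)
 = 0·2/9 + 1·1/6 + 2·1/36 + 3·1/4 + 4·1/18 + 5·1/12 + 6·7/36
 = 0 + 1/6 + 1/18 + 3/4 + 2/9 + 5/12 + 7/6
 = 25/9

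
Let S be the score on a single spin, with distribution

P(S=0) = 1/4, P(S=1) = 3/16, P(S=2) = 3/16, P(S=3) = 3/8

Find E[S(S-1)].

2.625

E[S(S-1)] = Σ s(s-1)·P(S=s)
 = 0·1/4 + 0·3/16 + 2·3/16 + 6·3/8
 = 0 + 0 + 3/8 + 9/4
 = 21/8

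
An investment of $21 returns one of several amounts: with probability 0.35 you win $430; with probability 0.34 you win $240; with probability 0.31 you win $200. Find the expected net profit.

273.1

E[payout] = 430·0.35 + 240·0.34 + 200·0.31
 = 150.5 + 81.6 + 62
 = 294.1
Net = 294.1 - 21 = 273.1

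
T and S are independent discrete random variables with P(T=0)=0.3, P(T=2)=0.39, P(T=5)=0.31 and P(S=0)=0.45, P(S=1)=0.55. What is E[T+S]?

2.88

E[T+S] = Σ_t Σ_s (t+s) · P(T=t)P(S=s)
 = 0·0.135 + 1·0.165 + 2·0.1755 + 3·0.2145 + 5·0.1395 + 6·0.1705
 = 0 + 0.165 + 0.351 + 0.6435 + 0.6975 + 1.023
 = 2.88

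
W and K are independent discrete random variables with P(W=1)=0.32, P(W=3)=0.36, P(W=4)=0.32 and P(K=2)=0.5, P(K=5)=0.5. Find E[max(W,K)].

E[max(W,K)] = Σ_w Σ_k max(w,k) · P(W=w)P(K=k)
 = 2·0.16 + 5·0.16 + 3·0.18 + 5·0.18 + 4·0.16 + 5·0.16
 = 0.32 + 0.8 + 0.54 + 0.9 + 0.64 + 0.8
 = 4

4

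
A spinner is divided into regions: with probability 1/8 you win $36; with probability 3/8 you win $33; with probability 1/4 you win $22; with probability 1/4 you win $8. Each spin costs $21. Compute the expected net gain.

E[payout] = 36·1/8 + 33·3/8 + 22·1/4 + 8·1/4
 = 9/2 + 99/8 + 11/2 + 2
 = 195/8
Net = 195/8 - 21 = 27/8

3.375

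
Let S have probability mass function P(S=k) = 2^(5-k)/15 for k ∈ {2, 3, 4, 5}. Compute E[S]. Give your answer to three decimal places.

2.733

E[S] = Σ s·P(S=s)
 = 2·8/15 + 3·4/15 + 4·2/15 + 5·1/15
 = 16/15 + 4/5 + 8/15 + 1/3
 = 41/15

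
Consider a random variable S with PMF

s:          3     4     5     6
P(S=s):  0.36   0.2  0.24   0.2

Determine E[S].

E[S] = Σ s·P(S=s)
 = 3·0.36 + 4·0.2 + 5·0.24 + 6·0.2
 = 1.08 + 0.8 + 1.2 + 1.2
 = 4.28

4.28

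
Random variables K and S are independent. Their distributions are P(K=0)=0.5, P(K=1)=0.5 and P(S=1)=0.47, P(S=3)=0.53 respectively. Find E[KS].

E[KS] = Σ_k Σ_s ks · P(K=k)P(S=s)
 = 0·0.235 + 0·0.265 + 1·0.235 + 3·0.265
 = 0 + 0 + 0.235 + 0.795
 = 1.03

1.03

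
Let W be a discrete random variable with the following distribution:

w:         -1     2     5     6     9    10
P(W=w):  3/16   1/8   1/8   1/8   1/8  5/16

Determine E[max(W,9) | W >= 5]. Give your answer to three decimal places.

P(W >= 5) = 1/8 + 1/8 + 1/8 + 5/16 = 11/16.
E[max(W,9) | W >= 5] = [9·1/8 + 9·1/8 + 9·1/8 + 10·5/16] / (11/16)
 = 13/2 / (11/16)
 = 104/11

9.455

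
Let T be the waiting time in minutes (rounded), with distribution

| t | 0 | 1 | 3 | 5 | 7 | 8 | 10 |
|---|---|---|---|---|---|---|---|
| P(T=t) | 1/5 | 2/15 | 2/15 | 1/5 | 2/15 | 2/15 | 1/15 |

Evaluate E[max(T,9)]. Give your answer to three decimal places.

E[max(T,9)] = Σ max(t,9)·P(T=t)
 = 9·1/5 + 9·2/15 + 9·2/15 + 9·1/5 + 9·2/15 + 9·2/15 + 10·1/15
 = 9/5 + 6/5 + 6/5 + 9/5 + 6/5 + 6/5 + 2/3
 = 136/15

9.067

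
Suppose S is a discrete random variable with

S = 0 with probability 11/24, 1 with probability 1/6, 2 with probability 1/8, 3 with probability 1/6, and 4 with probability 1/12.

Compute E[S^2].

E[S^2] = Σ s^2·P(S=s)
 = 0·11/24 + 1·1/6 + 4·1/8 + 9·1/6 + 16·1/12
 = 0 + 1/6 + 1/2 + 3/2 + 4/3
 = 7/2

3.5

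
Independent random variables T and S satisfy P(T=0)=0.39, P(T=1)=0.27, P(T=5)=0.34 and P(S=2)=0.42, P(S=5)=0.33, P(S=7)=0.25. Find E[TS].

E[TS] = Σ_t Σ_s ts · P(T=t)P(S=s)
 = 0·0.1638 + 0·0.1287 + 0·0.0975 + 2·0.1134 + 5·0.0891 + 7·0.0675 + 10·0.1428 + 25·0.1122 + 35·0.085
 = 0 + 0 + 0 + 0.2268 + 0.4455 + 0.4725 + 1.428 + 2.805 + 2.975
 = 8.3528

8.3528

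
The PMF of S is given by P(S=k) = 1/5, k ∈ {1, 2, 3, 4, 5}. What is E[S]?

E[S] = Σ s·P(S=s)
 = 1·1/5 + 2·1/5 + 3·1/5 + 4·1/5 + 5·1/5
 = 1/5 + 2/5 + 3/5 + 4/5 + 1
 = 3

3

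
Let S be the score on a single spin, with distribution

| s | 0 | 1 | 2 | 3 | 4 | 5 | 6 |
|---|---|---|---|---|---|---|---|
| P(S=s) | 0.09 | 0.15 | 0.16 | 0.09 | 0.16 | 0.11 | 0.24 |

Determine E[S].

3.37

E[S] = Σ s·P(S=s)
 = 0·0.09 + 1·0.15 + 2·0.16 + 3·0.09 + 4·0.16 + 5·0.11 + 6·0.24
 = 0 + 0.15 + 0.32 + 0.27 + 0.64 + 0.55 + 1.44
 = 3.37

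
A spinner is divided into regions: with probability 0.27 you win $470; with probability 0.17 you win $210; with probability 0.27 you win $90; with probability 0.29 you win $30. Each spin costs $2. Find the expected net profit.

E[payout] = 470·0.27 + 210·0.17 + 90·0.27 + 30·0.29
 = 126.9 + 35.7 + 24.3 + 8.7
 = 195.6
Net = 195.6 - 2 = 193.6

193.6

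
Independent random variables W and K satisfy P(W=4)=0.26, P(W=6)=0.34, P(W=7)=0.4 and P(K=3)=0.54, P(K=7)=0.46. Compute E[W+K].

10.72

E[W+K] = Σ_w Σ_k (w+k) · P(W=w)P(K=k)
 = 7·0.1404 + 11·0.1196 + 9·0.1836 + 13·0.1564 + 10·0.216 + 14·0.184
 = 0.9828 + 1.3156 + 1.6524 + 2.0332 + 2.16 + 2.576
 = 10.72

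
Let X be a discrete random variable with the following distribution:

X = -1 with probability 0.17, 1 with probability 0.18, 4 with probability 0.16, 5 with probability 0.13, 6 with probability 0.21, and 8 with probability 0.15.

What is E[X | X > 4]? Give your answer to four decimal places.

P(X > 4) = 0.13 + 0.21 + 0.15 = 0.49.
E[X | X > 4] = [5·0.13 + 6·0.21 + 8·0.15] / 0.49
 = 3.11 / 0.49
 = 311/49

6.3469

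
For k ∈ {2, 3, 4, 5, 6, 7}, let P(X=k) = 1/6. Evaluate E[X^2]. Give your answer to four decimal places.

E[X^2] = Σ x^2·P(X=x)
 = 4·1/6 + 9·1/6 + 16·1/6 + 25·1/6 + 36·1/6 + 49·1/6
 = 2/3 + 3/2 + 8/3 + 25/6 + 6 + 49/6
 = 139/6

23.1667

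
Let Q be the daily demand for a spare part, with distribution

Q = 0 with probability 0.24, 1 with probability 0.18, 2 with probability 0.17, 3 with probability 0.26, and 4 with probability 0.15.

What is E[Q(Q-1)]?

E[Q(Q-1)] = Σ q(q-1)·P(Q=q)
 = 0·0.24 + 0·0.18 + 2·0.17 + 6·0.26 + 12·0.15
 = 0 + 0 + 0.34 + 1.56 + 1.8
 = 3.7

3.7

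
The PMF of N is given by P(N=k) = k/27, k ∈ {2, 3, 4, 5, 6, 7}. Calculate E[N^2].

E[N^2] = Σ n^2·P(N=n)
 = 4·2/27 + 9·1/9 + 16·4/27 + 25·5/27 + 36·2/9 + 49·7/27
 = 8/27 + 1 + 64/27 + 125/27 + 8 + 343/27
 = 29

29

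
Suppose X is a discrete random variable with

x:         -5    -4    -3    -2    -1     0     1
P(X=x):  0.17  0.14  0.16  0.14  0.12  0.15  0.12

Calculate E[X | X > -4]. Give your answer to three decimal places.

P(X > -4) = 0.16 + 0.14 + 0.12 + 0.15 + 0.12 = 0.69.
E[X | X > -4] = [(-3)·0.16 + (-2)·0.14 + (-1)·0.12 + 0·0.15 + 1·0.12] / 0.69
 = -0.76 / 0.69
 = -76/69

-1.101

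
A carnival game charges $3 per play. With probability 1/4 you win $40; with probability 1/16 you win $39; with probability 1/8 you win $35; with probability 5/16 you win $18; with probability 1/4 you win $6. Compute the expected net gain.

E[payout] = 40·1/4 + 39·1/16 + 35·1/8 + 18·5/16 + 6·1/4
 = 10 + 39/16 + 35/8 + 45/8 + 3/2
 = 383/16
Net = 383/16 - 3 = 335/16

20.9375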